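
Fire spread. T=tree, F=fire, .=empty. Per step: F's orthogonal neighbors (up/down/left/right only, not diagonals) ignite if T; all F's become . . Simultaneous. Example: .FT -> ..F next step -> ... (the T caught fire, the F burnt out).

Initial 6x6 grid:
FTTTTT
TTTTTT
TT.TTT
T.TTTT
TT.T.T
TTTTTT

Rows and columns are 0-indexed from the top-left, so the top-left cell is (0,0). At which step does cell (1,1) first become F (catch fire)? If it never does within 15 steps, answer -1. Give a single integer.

Step 1: cell (1,1)='T' (+2 fires, +1 burnt)
Step 2: cell (1,1)='F' (+3 fires, +2 burnt)
  -> target ignites at step 2
Step 3: cell (1,1)='.' (+4 fires, +3 burnt)
Step 4: cell (1,1)='.' (+3 fires, +4 burnt)
Step 5: cell (1,1)='.' (+5 fires, +3 burnt)
Step 6: cell (1,1)='.' (+4 fires, +5 burnt)
Step 7: cell (1,1)='.' (+5 fires, +4 burnt)
Step 8: cell (1,1)='.' (+2 fires, +5 burnt)
Step 9: cell (1,1)='.' (+2 fires, +2 burnt)
Step 10: cell (1,1)='.' (+1 fires, +2 burnt)
Step 11: cell (1,1)='.' (+0 fires, +1 burnt)
  fire out at step 11

2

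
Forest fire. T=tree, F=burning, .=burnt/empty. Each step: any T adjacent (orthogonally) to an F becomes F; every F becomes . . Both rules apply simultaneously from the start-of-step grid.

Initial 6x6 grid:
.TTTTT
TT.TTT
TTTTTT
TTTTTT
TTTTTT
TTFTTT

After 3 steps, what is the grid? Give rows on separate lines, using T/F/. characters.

Step 1: 3 trees catch fire, 1 burn out
  .TTTTT
  TT.TTT
  TTTTTT
  TTTTTT
  TTFTTT
  TF.FTT
Step 2: 5 trees catch fire, 3 burn out
  .TTTTT
  TT.TTT
  TTTTTT
  TTFTTT
  TF.FTT
  F...FT
Step 3: 6 trees catch fire, 5 burn out
  .TTTTT
  TT.TTT
  TTFTTT
  TF.FTT
  F...FT
  .....F

.TTTTT
TT.TTT
TTFTTT
TF.FTT
F...FT
.....F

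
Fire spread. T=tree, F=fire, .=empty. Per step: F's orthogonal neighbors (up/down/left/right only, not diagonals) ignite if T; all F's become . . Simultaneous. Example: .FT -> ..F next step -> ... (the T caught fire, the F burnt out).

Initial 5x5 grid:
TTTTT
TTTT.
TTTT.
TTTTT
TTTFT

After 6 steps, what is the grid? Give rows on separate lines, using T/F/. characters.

Step 1: 3 trees catch fire, 1 burn out
  TTTTT
  TTTT.
  TTTT.
  TTTFT
  TTF.F
Step 2: 4 trees catch fire, 3 burn out
  TTTTT
  TTTT.
  TTTF.
  TTF.F
  TF...
Step 3: 4 trees catch fire, 4 burn out
  TTTTT
  TTTF.
  TTF..
  TF...
  F....
Step 4: 4 trees catch fire, 4 burn out
  TTTFT
  TTF..
  TF...
  F....
  .....
Step 5: 4 trees catch fire, 4 burn out
  TTF.F
  TF...
  F....
  .....
  .....
Step 6: 2 trees catch fire, 4 burn out
  TF...
  F....
  .....
  .....
  .....

TF...
F....
.....
.....
.....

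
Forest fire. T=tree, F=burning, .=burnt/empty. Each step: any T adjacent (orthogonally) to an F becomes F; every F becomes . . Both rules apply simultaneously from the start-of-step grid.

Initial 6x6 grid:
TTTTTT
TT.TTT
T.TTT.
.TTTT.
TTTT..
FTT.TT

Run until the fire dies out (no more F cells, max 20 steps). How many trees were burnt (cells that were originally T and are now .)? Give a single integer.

Answer: 25

Derivation:
Step 1: +2 fires, +1 burnt (F count now 2)
Step 2: +2 fires, +2 burnt (F count now 2)
Step 3: +2 fires, +2 burnt (F count now 2)
Step 4: +2 fires, +2 burnt (F count now 2)
Step 5: +2 fires, +2 burnt (F count now 2)
Step 6: +2 fires, +2 burnt (F count now 2)
Step 7: +2 fires, +2 burnt (F count now 2)
Step 8: +2 fires, +2 burnt (F count now 2)
Step 9: +3 fires, +2 burnt (F count now 3)
Step 10: +2 fires, +3 burnt (F count now 2)
Step 11: +2 fires, +2 burnt (F count now 2)
Step 12: +1 fires, +2 burnt (F count now 1)
Step 13: +1 fires, +1 burnt (F count now 1)
Step 14: +0 fires, +1 burnt (F count now 0)
Fire out after step 14
Initially T: 27, now '.': 34
Total burnt (originally-T cells now '.'): 25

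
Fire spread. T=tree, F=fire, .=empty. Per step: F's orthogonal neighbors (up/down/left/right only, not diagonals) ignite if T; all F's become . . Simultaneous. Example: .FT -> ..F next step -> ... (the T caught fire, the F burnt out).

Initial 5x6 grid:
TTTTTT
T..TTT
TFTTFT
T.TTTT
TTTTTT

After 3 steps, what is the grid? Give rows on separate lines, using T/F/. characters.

Step 1: 6 trees catch fire, 2 burn out
  TTTTTT
  T..TFT
  F.FF.F
  T.TTFT
  TTTTTT
Step 2: 9 trees catch fire, 6 burn out
  TTTTFT
  F..F.F
  ......
  F.FF.F
  TTTTFT
Step 3: 7 trees catch fire, 9 burn out
  FTTF.F
  ......
  ......
  ......
  FTFF.F

FTTF.F
......
......
......
FTFF.F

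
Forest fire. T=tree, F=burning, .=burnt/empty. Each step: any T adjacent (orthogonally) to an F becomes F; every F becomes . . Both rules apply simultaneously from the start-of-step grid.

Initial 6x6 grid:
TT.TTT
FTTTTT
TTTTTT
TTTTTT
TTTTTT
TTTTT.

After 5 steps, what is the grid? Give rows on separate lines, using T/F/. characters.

Step 1: 3 trees catch fire, 1 burn out
  FT.TTT
  .FTTTT
  FTTTTT
  TTTTTT
  TTTTTT
  TTTTT.
Step 2: 4 trees catch fire, 3 burn out
  .F.TTT
  ..FTTT
  .FTTTT
  FTTTTT
  TTTTTT
  TTTTT.
Step 3: 4 trees catch fire, 4 burn out
  ...TTT
  ...FTT
  ..FTTT
  .FTTTT
  FTTTTT
  TTTTT.
Step 4: 6 trees catch fire, 4 burn out
  ...FTT
  ....FT
  ...FTT
  ..FTTT
  .FTTTT
  FTTTT.
Step 5: 6 trees catch fire, 6 burn out
  ....FT
  .....F
  ....FT
  ...FTT
  ..FTTT
  .FTTT.

....FT
.....F
....FT
...FTT
..FTTT
.FTTT.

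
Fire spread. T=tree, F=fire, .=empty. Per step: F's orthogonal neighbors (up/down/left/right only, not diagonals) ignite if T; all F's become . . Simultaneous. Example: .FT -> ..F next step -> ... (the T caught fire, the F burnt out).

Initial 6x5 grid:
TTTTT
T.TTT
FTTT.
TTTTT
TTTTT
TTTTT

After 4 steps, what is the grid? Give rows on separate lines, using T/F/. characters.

Step 1: 3 trees catch fire, 1 burn out
  TTTTT
  F.TTT
  .FTT.
  FTTTT
  TTTTT
  TTTTT
Step 2: 4 trees catch fire, 3 burn out
  FTTTT
  ..TTT
  ..FT.
  .FTTT
  FTTTT
  TTTTT
Step 3: 6 trees catch fire, 4 burn out
  .FTTT
  ..FTT
  ...F.
  ..FTT
  .FTTT
  FTTTT
Step 4: 5 trees catch fire, 6 burn out
  ..FTT
  ...FT
  .....
  ...FT
  ..FTT
  .FTTT

..FTT
...FT
.....
...FT
..FTT
.FTTT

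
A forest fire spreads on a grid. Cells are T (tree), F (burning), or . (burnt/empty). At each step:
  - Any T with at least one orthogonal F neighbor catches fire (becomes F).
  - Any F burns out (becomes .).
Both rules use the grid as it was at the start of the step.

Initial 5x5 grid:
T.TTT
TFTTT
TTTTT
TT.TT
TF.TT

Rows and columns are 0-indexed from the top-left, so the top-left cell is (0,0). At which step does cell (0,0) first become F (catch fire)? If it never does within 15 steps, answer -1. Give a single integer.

Step 1: cell (0,0)='T' (+5 fires, +2 burnt)
Step 2: cell (0,0)='F' (+6 fires, +5 burnt)
  -> target ignites at step 2
Step 3: cell (0,0)='.' (+3 fires, +6 burnt)
Step 4: cell (0,0)='.' (+3 fires, +3 burnt)
Step 5: cell (0,0)='.' (+2 fires, +3 burnt)
Step 6: cell (0,0)='.' (+1 fires, +2 burnt)
Step 7: cell (0,0)='.' (+0 fires, +1 burnt)
  fire out at step 7

2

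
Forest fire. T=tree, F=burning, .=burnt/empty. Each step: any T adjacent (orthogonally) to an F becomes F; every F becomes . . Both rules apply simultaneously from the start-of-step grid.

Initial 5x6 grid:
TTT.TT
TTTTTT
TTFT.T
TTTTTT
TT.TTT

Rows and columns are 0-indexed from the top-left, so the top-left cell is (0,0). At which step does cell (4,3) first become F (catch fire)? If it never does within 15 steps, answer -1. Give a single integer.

Step 1: cell (4,3)='T' (+4 fires, +1 burnt)
Step 2: cell (4,3)='T' (+6 fires, +4 burnt)
Step 3: cell (4,3)='F' (+7 fires, +6 burnt)
  -> target ignites at step 3
Step 4: cell (4,3)='.' (+6 fires, +7 burnt)
Step 5: cell (4,3)='.' (+3 fires, +6 burnt)
Step 6: cell (4,3)='.' (+0 fires, +3 burnt)
  fire out at step 6

3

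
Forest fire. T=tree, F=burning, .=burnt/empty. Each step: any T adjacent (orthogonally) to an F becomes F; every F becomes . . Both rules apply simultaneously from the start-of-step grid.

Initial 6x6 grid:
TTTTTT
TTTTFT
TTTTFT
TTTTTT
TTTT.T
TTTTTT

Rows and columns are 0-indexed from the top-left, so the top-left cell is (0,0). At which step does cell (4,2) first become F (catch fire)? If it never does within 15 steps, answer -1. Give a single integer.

Step 1: cell (4,2)='T' (+6 fires, +2 burnt)
Step 2: cell (4,2)='T' (+6 fires, +6 burnt)
Step 3: cell (4,2)='T' (+6 fires, +6 burnt)
Step 4: cell (4,2)='F' (+7 fires, +6 burnt)
  -> target ignites at step 4
Step 5: cell (4,2)='.' (+5 fires, +7 burnt)
Step 6: cell (4,2)='.' (+2 fires, +5 burnt)
Step 7: cell (4,2)='.' (+1 fires, +2 burnt)
Step 8: cell (4,2)='.' (+0 fires, +1 burnt)
  fire out at step 8

4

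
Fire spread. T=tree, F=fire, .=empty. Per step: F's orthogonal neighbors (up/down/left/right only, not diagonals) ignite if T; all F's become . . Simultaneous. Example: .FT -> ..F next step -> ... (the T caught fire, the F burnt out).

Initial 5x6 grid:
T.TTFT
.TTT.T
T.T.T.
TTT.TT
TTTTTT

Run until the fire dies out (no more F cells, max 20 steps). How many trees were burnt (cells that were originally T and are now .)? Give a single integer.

Answer: 21

Derivation:
Step 1: +2 fires, +1 burnt (F count now 2)
Step 2: +3 fires, +2 burnt (F count now 3)
Step 3: +1 fires, +3 burnt (F count now 1)
Step 4: +2 fires, +1 burnt (F count now 2)
Step 5: +1 fires, +2 burnt (F count now 1)
Step 6: +2 fires, +1 burnt (F count now 2)
Step 7: +3 fires, +2 burnt (F count now 3)
Step 8: +3 fires, +3 burnt (F count now 3)
Step 9: +2 fires, +3 burnt (F count now 2)
Step 10: +2 fires, +2 burnt (F count now 2)
Step 11: +0 fires, +2 burnt (F count now 0)
Fire out after step 11
Initially T: 22, now '.': 29
Total burnt (originally-T cells now '.'): 21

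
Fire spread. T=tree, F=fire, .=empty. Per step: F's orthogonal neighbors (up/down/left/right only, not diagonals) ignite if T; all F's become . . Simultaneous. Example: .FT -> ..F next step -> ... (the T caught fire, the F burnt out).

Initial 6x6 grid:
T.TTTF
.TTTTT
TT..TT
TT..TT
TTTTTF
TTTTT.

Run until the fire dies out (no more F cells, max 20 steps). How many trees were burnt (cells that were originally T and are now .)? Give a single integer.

Step 1: +4 fires, +2 burnt (F count now 4)
Step 2: +6 fires, +4 burnt (F count now 6)
Step 3: +5 fires, +6 burnt (F count now 5)
Step 4: +3 fires, +5 burnt (F count now 3)
Step 5: +4 fires, +3 burnt (F count now 4)
Step 6: +3 fires, +4 burnt (F count now 3)
Step 7: +1 fires, +3 burnt (F count now 1)
Step 8: +0 fires, +1 burnt (F count now 0)
Fire out after step 8
Initially T: 27, now '.': 35
Total burnt (originally-T cells now '.'): 26

Answer: 26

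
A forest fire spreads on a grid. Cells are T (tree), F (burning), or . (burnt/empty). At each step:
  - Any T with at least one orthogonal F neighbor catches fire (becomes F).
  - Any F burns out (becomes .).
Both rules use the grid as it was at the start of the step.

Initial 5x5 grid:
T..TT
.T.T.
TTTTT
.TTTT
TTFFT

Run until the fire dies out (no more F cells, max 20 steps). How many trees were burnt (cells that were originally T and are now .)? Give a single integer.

Step 1: +4 fires, +2 burnt (F count now 4)
Step 2: +5 fires, +4 burnt (F count now 5)
Step 3: +3 fires, +5 burnt (F count now 3)
Step 4: +3 fires, +3 burnt (F count now 3)
Step 5: +1 fires, +3 burnt (F count now 1)
Step 6: +0 fires, +1 burnt (F count now 0)
Fire out after step 6
Initially T: 17, now '.': 24
Total burnt (originally-T cells now '.'): 16

Answer: 16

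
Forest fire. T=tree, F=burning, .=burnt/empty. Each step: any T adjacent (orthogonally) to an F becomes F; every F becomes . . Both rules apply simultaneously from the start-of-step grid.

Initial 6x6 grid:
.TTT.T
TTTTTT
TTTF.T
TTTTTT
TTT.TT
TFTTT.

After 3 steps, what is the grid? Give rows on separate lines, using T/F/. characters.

Step 1: 6 trees catch fire, 2 burn out
  .TTT.T
  TTTFTT
  TTF..T
  TTTFTT
  TFT.TT
  F.FTT.
Step 2: 10 trees catch fire, 6 burn out
  .TTF.T
  TTF.FT
  TF...T
  TFF.FT
  F.F.TT
  ...FT.
Step 3: 8 trees catch fire, 10 burn out
  .TF..T
  TF...F
  F....T
  F....F
  ....FT
  ....F.

.TF..T
TF...F
F....T
F....F
....FT
....F.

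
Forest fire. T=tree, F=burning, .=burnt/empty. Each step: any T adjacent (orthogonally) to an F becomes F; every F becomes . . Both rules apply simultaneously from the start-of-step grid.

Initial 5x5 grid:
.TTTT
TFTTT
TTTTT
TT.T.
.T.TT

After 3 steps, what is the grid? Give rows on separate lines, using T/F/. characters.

Step 1: 4 trees catch fire, 1 burn out
  .FTTT
  F.FTT
  TFTTT
  TT.T.
  .T.TT
Step 2: 5 trees catch fire, 4 burn out
  ..FTT
  ...FT
  F.FTT
  TF.T.
  .T.TT
Step 3: 5 trees catch fire, 5 burn out
  ...FT
  ....F
  ...FT
  F..T.
  .F.TT

...FT
....F
...FT
F..T.
.F.TT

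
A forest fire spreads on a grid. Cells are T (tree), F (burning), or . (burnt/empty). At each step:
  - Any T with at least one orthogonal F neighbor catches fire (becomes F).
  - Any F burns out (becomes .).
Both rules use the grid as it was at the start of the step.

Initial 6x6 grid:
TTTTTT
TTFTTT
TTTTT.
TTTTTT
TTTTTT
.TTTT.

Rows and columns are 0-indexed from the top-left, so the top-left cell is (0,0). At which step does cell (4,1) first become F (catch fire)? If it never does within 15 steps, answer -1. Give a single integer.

Step 1: cell (4,1)='T' (+4 fires, +1 burnt)
Step 2: cell (4,1)='T' (+7 fires, +4 burnt)
Step 3: cell (4,1)='T' (+8 fires, +7 burnt)
Step 4: cell (4,1)='F' (+6 fires, +8 burnt)
  -> target ignites at step 4
Step 5: cell (4,1)='.' (+5 fires, +6 burnt)
Step 6: cell (4,1)='.' (+2 fires, +5 burnt)
Step 7: cell (4,1)='.' (+0 fires, +2 burnt)
  fire out at step 7

4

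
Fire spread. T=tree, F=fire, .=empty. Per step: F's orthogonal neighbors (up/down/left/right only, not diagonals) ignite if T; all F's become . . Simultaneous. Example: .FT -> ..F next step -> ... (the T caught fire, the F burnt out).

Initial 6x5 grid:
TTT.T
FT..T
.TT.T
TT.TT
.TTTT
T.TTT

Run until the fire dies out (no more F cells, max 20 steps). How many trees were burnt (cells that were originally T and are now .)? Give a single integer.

Answer: 20

Derivation:
Step 1: +2 fires, +1 burnt (F count now 2)
Step 2: +2 fires, +2 burnt (F count now 2)
Step 3: +3 fires, +2 burnt (F count now 3)
Step 4: +2 fires, +3 burnt (F count now 2)
Step 5: +1 fires, +2 burnt (F count now 1)
Step 6: +2 fires, +1 burnt (F count now 2)
Step 7: +3 fires, +2 burnt (F count now 3)
Step 8: +2 fires, +3 burnt (F count now 2)
Step 9: +1 fires, +2 burnt (F count now 1)
Step 10: +1 fires, +1 burnt (F count now 1)
Step 11: +1 fires, +1 burnt (F count now 1)
Step 12: +0 fires, +1 burnt (F count now 0)
Fire out after step 12
Initially T: 21, now '.': 29
Total burnt (originally-T cells now '.'): 20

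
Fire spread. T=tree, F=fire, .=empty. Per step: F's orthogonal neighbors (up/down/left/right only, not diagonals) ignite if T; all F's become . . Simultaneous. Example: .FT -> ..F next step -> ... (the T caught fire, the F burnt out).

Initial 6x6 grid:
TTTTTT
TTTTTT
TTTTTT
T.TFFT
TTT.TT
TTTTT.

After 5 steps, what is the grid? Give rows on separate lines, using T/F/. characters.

Step 1: 5 trees catch fire, 2 burn out
  TTTTTT
  TTTTTT
  TTTFFT
  T.F..F
  TTT.FT
  TTTTT.
Step 2: 7 trees catch fire, 5 burn out
  TTTTTT
  TTTFFT
  TTF..F
  T.....
  TTF..F
  TTTTF.
Step 3: 8 trees catch fire, 7 burn out
  TTTFFT
  TTF..F
  TF....
  T.....
  TF....
  TTFF..
Step 4: 6 trees catch fire, 8 burn out
  TTF..F
  TF....
  F.....
  T.....
  F.....
  TF....
Step 5: 4 trees catch fire, 6 burn out
  TF....
  F.....
  ......
  F.....
  ......
  F.....

TF....
F.....
......
F.....
......
F.....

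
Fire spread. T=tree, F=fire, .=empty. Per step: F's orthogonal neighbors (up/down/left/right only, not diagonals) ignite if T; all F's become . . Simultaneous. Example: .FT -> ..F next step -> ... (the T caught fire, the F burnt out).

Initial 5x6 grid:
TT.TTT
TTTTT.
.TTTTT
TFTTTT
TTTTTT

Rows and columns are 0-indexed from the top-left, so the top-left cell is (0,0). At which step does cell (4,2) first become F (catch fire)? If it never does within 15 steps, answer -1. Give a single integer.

Step 1: cell (4,2)='T' (+4 fires, +1 burnt)
Step 2: cell (4,2)='F' (+5 fires, +4 burnt)
  -> target ignites at step 2
Step 3: cell (4,2)='.' (+6 fires, +5 burnt)
Step 4: cell (4,2)='.' (+5 fires, +6 burnt)
Step 5: cell (4,2)='.' (+4 fires, +5 burnt)
Step 6: cell (4,2)='.' (+1 fires, +4 burnt)
Step 7: cell (4,2)='.' (+1 fires, +1 burnt)
Step 8: cell (4,2)='.' (+0 fires, +1 burnt)
  fire out at step 8

2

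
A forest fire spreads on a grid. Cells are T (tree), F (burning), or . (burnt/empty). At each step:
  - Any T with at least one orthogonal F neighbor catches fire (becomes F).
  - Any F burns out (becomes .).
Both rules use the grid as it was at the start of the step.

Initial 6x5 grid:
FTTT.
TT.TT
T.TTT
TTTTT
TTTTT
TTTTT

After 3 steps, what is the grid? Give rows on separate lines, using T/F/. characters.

Step 1: 2 trees catch fire, 1 burn out
  .FTT.
  FT.TT
  T.TTT
  TTTTT
  TTTTT
  TTTTT
Step 2: 3 trees catch fire, 2 burn out
  ..FT.
  .F.TT
  F.TTT
  TTTTT
  TTTTT
  TTTTT
Step 3: 2 trees catch fire, 3 burn out
  ...F.
  ...TT
  ..TTT
  FTTTT
  TTTTT
  TTTTT

...F.
...TT
..TTT
FTTTT
TTTTT
TTTTT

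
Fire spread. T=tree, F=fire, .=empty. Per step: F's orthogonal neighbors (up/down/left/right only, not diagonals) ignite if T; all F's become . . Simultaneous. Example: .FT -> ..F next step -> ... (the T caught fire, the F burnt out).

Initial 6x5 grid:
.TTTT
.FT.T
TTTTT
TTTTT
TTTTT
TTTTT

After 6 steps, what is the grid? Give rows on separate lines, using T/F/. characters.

Step 1: 3 trees catch fire, 1 burn out
  .FTTT
  ..F.T
  TFTTT
  TTTTT
  TTTTT
  TTTTT
Step 2: 4 trees catch fire, 3 burn out
  ..FTT
  ....T
  F.FTT
  TFTTT
  TTTTT
  TTTTT
Step 3: 5 trees catch fire, 4 burn out
  ...FT
  ....T
  ...FT
  F.FTT
  TFTTT
  TTTTT
Step 4: 6 trees catch fire, 5 burn out
  ....F
  ....T
  ....F
  ...FT
  F.FTT
  TFTTT
Step 5: 5 trees catch fire, 6 burn out
  .....
  ....F
  .....
  ....F
  ...FT
  F.FTT
Step 6: 2 trees catch fire, 5 burn out
  .....
  .....
  .....
  .....
  ....F
  ...FT

.....
.....
.....
.....
....F
...FT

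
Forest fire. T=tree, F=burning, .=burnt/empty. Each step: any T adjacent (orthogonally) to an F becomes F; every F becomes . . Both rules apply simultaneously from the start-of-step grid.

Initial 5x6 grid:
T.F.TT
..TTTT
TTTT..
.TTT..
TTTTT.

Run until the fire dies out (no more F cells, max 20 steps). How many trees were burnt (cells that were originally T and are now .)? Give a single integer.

Step 1: +1 fires, +1 burnt (F count now 1)
Step 2: +2 fires, +1 burnt (F count now 2)
Step 3: +4 fires, +2 burnt (F count now 4)
Step 4: +6 fires, +4 burnt (F count now 6)
Step 5: +3 fires, +6 burnt (F count now 3)
Step 6: +2 fires, +3 burnt (F count now 2)
Step 7: +0 fires, +2 burnt (F count now 0)
Fire out after step 7
Initially T: 19, now '.': 29
Total burnt (originally-T cells now '.'): 18

Answer: 18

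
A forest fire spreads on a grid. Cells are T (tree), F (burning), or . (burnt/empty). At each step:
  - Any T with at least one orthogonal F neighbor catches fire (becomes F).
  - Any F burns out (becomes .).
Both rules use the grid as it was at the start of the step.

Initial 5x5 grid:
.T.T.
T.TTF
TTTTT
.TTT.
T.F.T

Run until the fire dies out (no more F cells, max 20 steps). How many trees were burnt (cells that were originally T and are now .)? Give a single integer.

Step 1: +3 fires, +2 burnt (F count now 3)
Step 2: +6 fires, +3 burnt (F count now 6)
Step 3: +1 fires, +6 burnt (F count now 1)
Step 4: +1 fires, +1 burnt (F count now 1)
Step 5: +1 fires, +1 burnt (F count now 1)
Step 6: +0 fires, +1 burnt (F count now 0)
Fire out after step 6
Initially T: 15, now '.': 22
Total burnt (originally-T cells now '.'): 12

Answer: 12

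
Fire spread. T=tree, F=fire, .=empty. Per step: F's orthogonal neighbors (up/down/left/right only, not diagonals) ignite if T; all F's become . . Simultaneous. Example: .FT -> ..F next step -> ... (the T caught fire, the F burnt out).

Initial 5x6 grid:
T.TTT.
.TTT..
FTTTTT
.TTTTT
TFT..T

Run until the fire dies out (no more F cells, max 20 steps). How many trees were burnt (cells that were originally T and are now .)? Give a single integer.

Answer: 19

Derivation:
Step 1: +4 fires, +2 burnt (F count now 4)
Step 2: +3 fires, +4 burnt (F count now 3)
Step 3: +3 fires, +3 burnt (F count now 3)
Step 4: +4 fires, +3 burnt (F count now 4)
Step 5: +3 fires, +4 burnt (F count now 3)
Step 6: +2 fires, +3 burnt (F count now 2)
Step 7: +0 fires, +2 burnt (F count now 0)
Fire out after step 7
Initially T: 20, now '.': 29
Total burnt (originally-T cells now '.'): 19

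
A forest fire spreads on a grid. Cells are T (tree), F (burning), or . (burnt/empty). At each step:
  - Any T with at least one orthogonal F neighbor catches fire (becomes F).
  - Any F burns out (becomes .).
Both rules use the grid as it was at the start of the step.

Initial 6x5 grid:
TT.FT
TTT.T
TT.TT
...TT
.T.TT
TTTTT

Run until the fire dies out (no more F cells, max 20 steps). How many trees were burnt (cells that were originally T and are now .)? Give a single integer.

Step 1: +1 fires, +1 burnt (F count now 1)
Step 2: +1 fires, +1 burnt (F count now 1)
Step 3: +1 fires, +1 burnt (F count now 1)
Step 4: +2 fires, +1 burnt (F count now 2)
Step 5: +2 fires, +2 burnt (F count now 2)
Step 6: +2 fires, +2 burnt (F count now 2)
Step 7: +1 fires, +2 burnt (F count now 1)
Step 8: +1 fires, +1 burnt (F count now 1)
Step 9: +1 fires, +1 burnt (F count now 1)
Step 10: +2 fires, +1 burnt (F count now 2)
Step 11: +0 fires, +2 burnt (F count now 0)
Fire out after step 11
Initially T: 21, now '.': 23
Total burnt (originally-T cells now '.'): 14

Answer: 14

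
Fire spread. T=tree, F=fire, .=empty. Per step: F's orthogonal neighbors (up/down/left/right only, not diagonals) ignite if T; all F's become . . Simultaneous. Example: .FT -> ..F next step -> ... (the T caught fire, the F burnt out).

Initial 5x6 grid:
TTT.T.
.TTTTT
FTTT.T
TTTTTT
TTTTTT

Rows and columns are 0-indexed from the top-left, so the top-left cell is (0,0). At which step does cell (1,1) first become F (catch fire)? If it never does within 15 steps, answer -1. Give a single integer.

Step 1: cell (1,1)='T' (+2 fires, +1 burnt)
Step 2: cell (1,1)='F' (+4 fires, +2 burnt)
  -> target ignites at step 2
Step 3: cell (1,1)='.' (+5 fires, +4 burnt)
Step 4: cell (1,1)='.' (+5 fires, +5 burnt)
Step 5: cell (1,1)='.' (+3 fires, +5 burnt)
Step 6: cell (1,1)='.' (+4 fires, +3 burnt)
Step 7: cell (1,1)='.' (+2 fires, +4 burnt)
Step 8: cell (1,1)='.' (+0 fires, +2 burnt)
  fire out at step 8

2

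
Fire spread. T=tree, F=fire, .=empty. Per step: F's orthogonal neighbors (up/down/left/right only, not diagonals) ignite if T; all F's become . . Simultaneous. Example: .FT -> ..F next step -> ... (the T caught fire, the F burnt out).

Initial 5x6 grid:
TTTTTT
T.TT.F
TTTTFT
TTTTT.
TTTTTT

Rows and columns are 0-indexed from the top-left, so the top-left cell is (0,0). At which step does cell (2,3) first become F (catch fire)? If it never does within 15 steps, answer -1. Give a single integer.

Step 1: cell (2,3)='F' (+4 fires, +2 burnt)
  -> target ignites at step 1
Step 2: cell (2,3)='.' (+5 fires, +4 burnt)
Step 3: cell (2,3)='.' (+6 fires, +5 burnt)
Step 4: cell (2,3)='.' (+4 fires, +6 burnt)
Step 5: cell (2,3)='.' (+4 fires, +4 burnt)
Step 6: cell (2,3)='.' (+2 fires, +4 burnt)
Step 7: cell (2,3)='.' (+0 fires, +2 burnt)
  fire out at step 7

1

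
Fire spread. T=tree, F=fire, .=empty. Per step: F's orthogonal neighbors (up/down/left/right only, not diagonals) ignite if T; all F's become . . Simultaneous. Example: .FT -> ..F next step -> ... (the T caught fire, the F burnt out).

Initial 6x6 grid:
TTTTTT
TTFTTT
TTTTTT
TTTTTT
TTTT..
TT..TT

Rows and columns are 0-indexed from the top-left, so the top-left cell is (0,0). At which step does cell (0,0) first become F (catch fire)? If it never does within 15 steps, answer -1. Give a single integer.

Step 1: cell (0,0)='T' (+4 fires, +1 burnt)
Step 2: cell (0,0)='T' (+7 fires, +4 burnt)
Step 3: cell (0,0)='F' (+8 fires, +7 burnt)
  -> target ignites at step 3
Step 4: cell (0,0)='.' (+6 fires, +8 burnt)
Step 5: cell (0,0)='.' (+3 fires, +6 burnt)
Step 6: cell (0,0)='.' (+1 fires, +3 burnt)
Step 7: cell (0,0)='.' (+0 fires, +1 burnt)
  fire out at step 7

3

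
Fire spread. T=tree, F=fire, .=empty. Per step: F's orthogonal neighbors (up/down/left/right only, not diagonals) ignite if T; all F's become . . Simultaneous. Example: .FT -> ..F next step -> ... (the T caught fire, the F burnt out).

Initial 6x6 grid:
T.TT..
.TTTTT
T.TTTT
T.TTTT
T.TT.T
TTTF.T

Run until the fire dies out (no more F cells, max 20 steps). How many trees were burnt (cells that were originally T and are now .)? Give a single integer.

Step 1: +2 fires, +1 burnt (F count now 2)
Step 2: +3 fires, +2 burnt (F count now 3)
Step 3: +4 fires, +3 burnt (F count now 4)
Step 4: +5 fires, +4 burnt (F count now 5)
Step 5: +6 fires, +5 burnt (F count now 6)
Step 6: +5 fires, +6 burnt (F count now 5)
Step 7: +0 fires, +5 burnt (F count now 0)
Fire out after step 7
Initially T: 26, now '.': 35
Total burnt (originally-T cells now '.'): 25

Answer: 25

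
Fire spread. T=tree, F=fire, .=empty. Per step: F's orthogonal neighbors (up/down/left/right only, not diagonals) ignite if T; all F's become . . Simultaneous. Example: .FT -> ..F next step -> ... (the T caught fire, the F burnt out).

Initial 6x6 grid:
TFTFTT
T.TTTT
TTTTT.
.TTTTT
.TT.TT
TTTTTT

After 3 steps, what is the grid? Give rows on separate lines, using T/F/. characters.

Step 1: 4 trees catch fire, 2 burn out
  F.F.FT
  T.TFTT
  TTTTT.
  .TTTTT
  .TT.TT
  TTTTTT
Step 2: 5 trees catch fire, 4 burn out
  .....F
  F.F.FT
  TTTFT.
  .TTTTT
  .TT.TT
  TTTTTT
Step 3: 5 trees catch fire, 5 burn out
  ......
  .....F
  FTF.F.
  .TTFTT
  .TT.TT
  TTTTTT

......
.....F
FTF.F.
.TTFTT
.TT.TT
TTTTTT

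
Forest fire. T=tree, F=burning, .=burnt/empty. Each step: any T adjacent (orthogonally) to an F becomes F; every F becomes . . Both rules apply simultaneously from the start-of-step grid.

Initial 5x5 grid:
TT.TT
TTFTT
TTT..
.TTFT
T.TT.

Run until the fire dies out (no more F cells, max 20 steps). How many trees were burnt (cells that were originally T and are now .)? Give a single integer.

Step 1: +6 fires, +2 burnt (F count now 6)
Step 2: +7 fires, +6 burnt (F count now 7)
Step 3: +3 fires, +7 burnt (F count now 3)
Step 4: +0 fires, +3 burnt (F count now 0)
Fire out after step 4
Initially T: 17, now '.': 24
Total burnt (originally-T cells now '.'): 16

Answer: 16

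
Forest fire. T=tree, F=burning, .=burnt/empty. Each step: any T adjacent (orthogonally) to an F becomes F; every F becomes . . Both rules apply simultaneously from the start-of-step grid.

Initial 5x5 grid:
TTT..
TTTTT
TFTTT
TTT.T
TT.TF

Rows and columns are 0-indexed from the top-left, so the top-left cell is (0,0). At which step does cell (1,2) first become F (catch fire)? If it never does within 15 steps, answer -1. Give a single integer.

Step 1: cell (1,2)='T' (+6 fires, +2 burnt)
Step 2: cell (1,2)='F' (+8 fires, +6 burnt)
  -> target ignites at step 2
Step 3: cell (1,2)='.' (+5 fires, +8 burnt)
Step 4: cell (1,2)='.' (+0 fires, +5 burnt)
  fire out at step 4

2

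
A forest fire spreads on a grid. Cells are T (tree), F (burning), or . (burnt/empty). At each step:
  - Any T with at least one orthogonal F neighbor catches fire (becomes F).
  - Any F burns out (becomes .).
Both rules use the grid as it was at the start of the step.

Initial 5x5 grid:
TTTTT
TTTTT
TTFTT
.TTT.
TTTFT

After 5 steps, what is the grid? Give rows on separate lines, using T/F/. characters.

Step 1: 7 trees catch fire, 2 burn out
  TTTTT
  TTFTT
  TF.FT
  .TFF.
  TTF.F
Step 2: 7 trees catch fire, 7 burn out
  TTFTT
  TF.FT
  F...F
  .F...
  TF...
Step 3: 5 trees catch fire, 7 burn out
  TF.FT
  F...F
  .....
  .....
  F....
Step 4: 2 trees catch fire, 5 burn out
  F...F
  .....
  .....
  .....
  .....
Step 5: 0 trees catch fire, 2 burn out
  .....
  .....
  .....
  .....
  .....

.....
.....
.....
.....
.....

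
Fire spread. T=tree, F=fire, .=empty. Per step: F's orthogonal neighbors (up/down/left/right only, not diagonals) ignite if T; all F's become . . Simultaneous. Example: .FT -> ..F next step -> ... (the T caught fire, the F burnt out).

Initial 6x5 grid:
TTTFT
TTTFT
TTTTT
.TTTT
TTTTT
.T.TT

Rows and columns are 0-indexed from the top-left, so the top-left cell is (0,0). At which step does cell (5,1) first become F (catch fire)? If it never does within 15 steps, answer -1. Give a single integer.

Step 1: cell (5,1)='T' (+5 fires, +2 burnt)
Step 2: cell (5,1)='T' (+5 fires, +5 burnt)
Step 3: cell (5,1)='T' (+6 fires, +5 burnt)
Step 4: cell (5,1)='T' (+5 fires, +6 burnt)
Step 5: cell (5,1)='T' (+2 fires, +5 burnt)
Step 6: cell (5,1)='F' (+2 fires, +2 burnt)
  -> target ignites at step 6
Step 7: cell (5,1)='.' (+0 fires, +2 burnt)
  fire out at step 7

6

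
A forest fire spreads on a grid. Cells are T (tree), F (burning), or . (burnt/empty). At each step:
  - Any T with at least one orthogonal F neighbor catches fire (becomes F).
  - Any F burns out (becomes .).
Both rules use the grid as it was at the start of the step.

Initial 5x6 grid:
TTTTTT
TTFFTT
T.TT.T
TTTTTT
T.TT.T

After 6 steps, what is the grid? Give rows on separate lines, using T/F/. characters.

Step 1: 6 trees catch fire, 2 burn out
  TTFFTT
  TF..FT
  T.FF.T
  TTTTTT
  T.TT.T
Step 2: 6 trees catch fire, 6 burn out
  TF..FT
  F....F
  T....T
  TTFFTT
  T.TT.T
Step 3: 8 trees catch fire, 6 burn out
  F....F
  ......
  F....F
  TF..FT
  T.FF.T
Step 4: 2 trees catch fire, 8 burn out
  ......
  ......
  ......
  F....F
  T....T
Step 5: 2 trees catch fire, 2 burn out
  ......
  ......
  ......
  ......
  F....F
Step 6: 0 trees catch fire, 2 burn out
  ......
  ......
  ......
  ......
  ......

......
......
......
......
......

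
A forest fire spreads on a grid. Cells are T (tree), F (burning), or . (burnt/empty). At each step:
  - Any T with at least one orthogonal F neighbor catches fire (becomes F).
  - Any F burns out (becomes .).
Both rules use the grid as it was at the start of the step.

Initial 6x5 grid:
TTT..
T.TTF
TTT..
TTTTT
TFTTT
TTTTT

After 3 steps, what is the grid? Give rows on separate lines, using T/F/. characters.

Step 1: 5 trees catch fire, 2 burn out
  TTT..
  T.TF.
  TTT..
  TFTTT
  F.FTT
  TFTTT
Step 2: 7 trees catch fire, 5 burn out
  TTT..
  T.F..
  TFT..
  F.FTT
  ...FT
  F.FTT
Step 3: 6 trees catch fire, 7 burn out
  TTF..
  T....
  F.F..
  ...FT
  ....F
  ...FT

TTF..
T....
F.F..
...FT
....F
...FT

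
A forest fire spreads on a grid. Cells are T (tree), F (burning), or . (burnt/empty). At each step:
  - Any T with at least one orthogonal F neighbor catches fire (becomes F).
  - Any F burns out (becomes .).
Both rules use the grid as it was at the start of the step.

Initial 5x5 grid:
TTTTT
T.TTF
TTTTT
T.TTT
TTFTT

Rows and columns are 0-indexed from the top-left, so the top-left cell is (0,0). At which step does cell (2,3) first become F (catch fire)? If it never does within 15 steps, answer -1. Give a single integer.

Step 1: cell (2,3)='T' (+6 fires, +2 burnt)
Step 2: cell (2,3)='F' (+8 fires, +6 burnt)
  -> target ignites at step 2
Step 3: cell (2,3)='.' (+3 fires, +8 burnt)
Step 4: cell (2,3)='.' (+2 fires, +3 burnt)
Step 5: cell (2,3)='.' (+2 fires, +2 burnt)
Step 6: cell (2,3)='.' (+0 fires, +2 burnt)
  fire out at step 6

2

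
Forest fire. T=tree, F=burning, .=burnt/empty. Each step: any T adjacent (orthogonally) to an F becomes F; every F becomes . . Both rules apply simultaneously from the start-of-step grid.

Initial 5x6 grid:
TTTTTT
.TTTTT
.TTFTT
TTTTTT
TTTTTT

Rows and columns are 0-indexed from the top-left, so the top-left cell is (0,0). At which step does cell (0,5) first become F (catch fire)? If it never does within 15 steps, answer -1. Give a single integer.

Step 1: cell (0,5)='T' (+4 fires, +1 burnt)
Step 2: cell (0,5)='T' (+8 fires, +4 burnt)
Step 3: cell (0,5)='T' (+8 fires, +8 burnt)
Step 4: cell (0,5)='F' (+5 fires, +8 burnt)
  -> target ignites at step 4
Step 5: cell (0,5)='.' (+2 fires, +5 burnt)
Step 6: cell (0,5)='.' (+0 fires, +2 burnt)
  fire out at step 6

4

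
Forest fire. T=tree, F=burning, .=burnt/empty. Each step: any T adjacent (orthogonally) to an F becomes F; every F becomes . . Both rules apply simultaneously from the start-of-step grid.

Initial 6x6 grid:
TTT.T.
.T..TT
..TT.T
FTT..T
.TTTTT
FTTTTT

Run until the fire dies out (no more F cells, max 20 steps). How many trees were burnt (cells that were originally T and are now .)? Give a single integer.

Step 1: +2 fires, +2 burnt (F count now 2)
Step 2: +3 fires, +2 burnt (F count now 3)
Step 3: +3 fires, +3 burnt (F count now 3)
Step 4: +3 fires, +3 burnt (F count now 3)
Step 5: +2 fires, +3 burnt (F count now 2)
Step 6: +1 fires, +2 burnt (F count now 1)
Step 7: +1 fires, +1 burnt (F count now 1)
Step 8: +1 fires, +1 burnt (F count now 1)
Step 9: +1 fires, +1 burnt (F count now 1)
Step 10: +1 fires, +1 burnt (F count now 1)
Step 11: +1 fires, +1 burnt (F count now 1)
Step 12: +0 fires, +1 burnt (F count now 0)
Fire out after step 12
Initially T: 23, now '.': 32
Total burnt (originally-T cells now '.'): 19

Answer: 19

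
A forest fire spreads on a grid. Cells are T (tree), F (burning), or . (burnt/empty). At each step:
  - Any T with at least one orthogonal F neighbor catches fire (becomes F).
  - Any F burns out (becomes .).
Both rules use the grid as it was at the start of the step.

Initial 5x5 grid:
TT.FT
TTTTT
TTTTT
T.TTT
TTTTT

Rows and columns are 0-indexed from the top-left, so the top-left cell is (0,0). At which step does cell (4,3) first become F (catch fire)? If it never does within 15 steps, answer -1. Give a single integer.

Step 1: cell (4,3)='T' (+2 fires, +1 burnt)
Step 2: cell (4,3)='T' (+3 fires, +2 burnt)
Step 3: cell (4,3)='T' (+4 fires, +3 burnt)
Step 4: cell (4,3)='F' (+6 fires, +4 burnt)
  -> target ignites at step 4
Step 5: cell (4,3)='.' (+4 fires, +6 burnt)
Step 6: cell (4,3)='.' (+2 fires, +4 burnt)
Step 7: cell (4,3)='.' (+1 fires, +2 burnt)
Step 8: cell (4,3)='.' (+0 fires, +1 burnt)
  fire out at step 8

4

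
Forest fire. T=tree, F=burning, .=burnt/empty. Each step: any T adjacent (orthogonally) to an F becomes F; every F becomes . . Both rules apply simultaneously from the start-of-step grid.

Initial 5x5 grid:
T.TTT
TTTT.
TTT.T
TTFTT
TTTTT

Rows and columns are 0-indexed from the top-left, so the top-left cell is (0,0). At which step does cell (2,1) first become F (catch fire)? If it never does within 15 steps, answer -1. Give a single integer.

Step 1: cell (2,1)='T' (+4 fires, +1 burnt)
Step 2: cell (2,1)='F' (+6 fires, +4 burnt)
  -> target ignites at step 2
Step 3: cell (2,1)='.' (+7 fires, +6 burnt)
Step 4: cell (2,1)='.' (+2 fires, +7 burnt)
Step 5: cell (2,1)='.' (+2 fires, +2 burnt)
Step 6: cell (2,1)='.' (+0 fires, +2 burnt)
  fire out at step 6

2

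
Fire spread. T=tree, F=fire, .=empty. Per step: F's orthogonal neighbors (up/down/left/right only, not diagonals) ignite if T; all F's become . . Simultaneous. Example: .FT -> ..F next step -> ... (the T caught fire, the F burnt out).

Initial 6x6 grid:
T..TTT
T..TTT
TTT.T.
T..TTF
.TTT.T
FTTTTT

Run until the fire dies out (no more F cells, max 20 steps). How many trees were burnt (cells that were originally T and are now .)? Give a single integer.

Step 1: +3 fires, +2 burnt (F count now 3)
Step 2: +5 fires, +3 burnt (F count now 5)
Step 3: +5 fires, +5 burnt (F count now 5)
Step 4: +3 fires, +5 burnt (F count now 3)
Step 5: +2 fires, +3 burnt (F count now 2)
Step 6: +0 fires, +2 burnt (F count now 0)
Fire out after step 6
Initially T: 24, now '.': 30
Total burnt (originally-T cells now '.'): 18

Answer: 18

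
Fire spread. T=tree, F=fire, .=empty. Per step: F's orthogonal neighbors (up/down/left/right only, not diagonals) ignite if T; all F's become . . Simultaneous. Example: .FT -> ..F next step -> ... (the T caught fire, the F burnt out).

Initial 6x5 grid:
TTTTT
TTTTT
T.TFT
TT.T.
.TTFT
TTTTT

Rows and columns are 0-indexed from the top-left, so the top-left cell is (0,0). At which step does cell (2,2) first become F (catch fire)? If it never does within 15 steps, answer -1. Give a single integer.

Step 1: cell (2,2)='F' (+7 fires, +2 burnt)
  -> target ignites at step 1
Step 2: cell (2,2)='.' (+6 fires, +7 burnt)
Step 3: cell (2,2)='.' (+5 fires, +6 burnt)
Step 4: cell (2,2)='.' (+4 fires, +5 burnt)
Step 5: cell (2,2)='.' (+2 fires, +4 burnt)
Step 6: cell (2,2)='.' (+0 fires, +2 burnt)
  fire out at step 6

1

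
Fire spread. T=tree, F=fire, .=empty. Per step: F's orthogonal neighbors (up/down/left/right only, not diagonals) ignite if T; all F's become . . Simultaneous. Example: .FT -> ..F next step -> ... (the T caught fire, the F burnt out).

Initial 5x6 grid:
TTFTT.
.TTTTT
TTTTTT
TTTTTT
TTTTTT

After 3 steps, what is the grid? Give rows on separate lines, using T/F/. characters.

Step 1: 3 trees catch fire, 1 burn out
  TF.FT.
  .TFTTT
  TTTTTT
  TTTTTT
  TTTTTT
Step 2: 5 trees catch fire, 3 burn out
  F...F.
  .F.FTT
  TTFTTT
  TTTTTT
  TTTTTT
Step 3: 4 trees catch fire, 5 burn out
  ......
  ....FT
  TF.FTT
  TTFTTT
  TTTTTT

......
....FT
TF.FTT
TTFTTT
TTTTTT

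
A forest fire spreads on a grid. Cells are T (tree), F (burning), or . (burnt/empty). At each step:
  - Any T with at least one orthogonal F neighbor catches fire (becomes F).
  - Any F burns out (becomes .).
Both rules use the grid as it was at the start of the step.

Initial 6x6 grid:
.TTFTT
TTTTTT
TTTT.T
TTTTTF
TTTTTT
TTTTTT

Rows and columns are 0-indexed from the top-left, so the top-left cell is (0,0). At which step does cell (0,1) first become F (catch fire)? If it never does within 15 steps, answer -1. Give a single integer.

Step 1: cell (0,1)='T' (+6 fires, +2 burnt)
Step 2: cell (0,1)='F' (+9 fires, +6 burnt)
  -> target ignites at step 2
Step 3: cell (0,1)='.' (+5 fires, +9 burnt)
Step 4: cell (0,1)='.' (+5 fires, +5 burnt)
Step 5: cell (0,1)='.' (+4 fires, +5 burnt)
Step 6: cell (0,1)='.' (+2 fires, +4 burnt)
Step 7: cell (0,1)='.' (+1 fires, +2 burnt)
Step 8: cell (0,1)='.' (+0 fires, +1 burnt)
  fire out at step 8

2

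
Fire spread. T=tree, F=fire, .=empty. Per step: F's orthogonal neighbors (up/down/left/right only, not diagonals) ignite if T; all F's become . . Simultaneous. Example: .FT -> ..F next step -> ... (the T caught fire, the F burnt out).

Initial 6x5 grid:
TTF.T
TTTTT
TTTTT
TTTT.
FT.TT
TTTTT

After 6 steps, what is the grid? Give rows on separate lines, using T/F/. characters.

Step 1: 5 trees catch fire, 2 burn out
  TF..T
  TTFTT
  TTTTT
  FTTT.
  .F.TT
  FTTTT
Step 2: 7 trees catch fire, 5 burn out
  F...T
  TF.FT
  FTFTT
  .FTT.
  ...TT
  .FTTT
Step 3: 6 trees catch fire, 7 burn out
  ....T
  F...F
  .F.FT
  ..FT.
  ...TT
  ..FTT
Step 4: 4 trees catch fire, 6 burn out
  ....F
  .....
  ....F
  ...F.
  ...TT
  ...FT
Step 5: 2 trees catch fire, 4 burn out
  .....
  .....
  .....
  .....
  ...FT
  ....F
Step 6: 1 trees catch fire, 2 burn out
  .....
  .....
  .....
  .....
  ....F
  .....

.....
.....
.....
.....
....F
.....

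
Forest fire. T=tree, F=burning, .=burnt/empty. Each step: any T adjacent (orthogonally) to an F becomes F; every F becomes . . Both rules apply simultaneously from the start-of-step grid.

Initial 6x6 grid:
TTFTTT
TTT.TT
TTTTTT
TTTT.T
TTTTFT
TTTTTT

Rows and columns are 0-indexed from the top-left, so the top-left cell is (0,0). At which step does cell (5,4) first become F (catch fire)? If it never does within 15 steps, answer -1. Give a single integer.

Step 1: cell (5,4)='F' (+6 fires, +2 burnt)
  -> target ignites at step 1
Step 2: cell (5,4)='.' (+9 fires, +6 burnt)
Step 3: cell (5,4)='.' (+9 fires, +9 burnt)
Step 4: cell (5,4)='.' (+6 fires, +9 burnt)
Step 5: cell (5,4)='.' (+2 fires, +6 burnt)
Step 6: cell (5,4)='.' (+0 fires, +2 burnt)
  fire out at step 6

1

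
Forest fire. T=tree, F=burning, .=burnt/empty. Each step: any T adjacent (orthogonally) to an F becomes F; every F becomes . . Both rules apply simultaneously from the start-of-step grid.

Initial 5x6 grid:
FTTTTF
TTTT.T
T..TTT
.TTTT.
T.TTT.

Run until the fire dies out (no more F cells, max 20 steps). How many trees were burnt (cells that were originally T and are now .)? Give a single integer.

Step 1: +4 fires, +2 burnt (F count now 4)
Step 2: +5 fires, +4 burnt (F count now 5)
Step 3: +3 fires, +5 burnt (F count now 3)
Step 4: +2 fires, +3 burnt (F count now 2)
Step 5: +2 fires, +2 burnt (F count now 2)
Step 6: +2 fires, +2 burnt (F count now 2)
Step 7: +2 fires, +2 burnt (F count now 2)
Step 8: +0 fires, +2 burnt (F count now 0)
Fire out after step 8
Initially T: 21, now '.': 29
Total burnt (originally-T cells now '.'): 20

Answer: 20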